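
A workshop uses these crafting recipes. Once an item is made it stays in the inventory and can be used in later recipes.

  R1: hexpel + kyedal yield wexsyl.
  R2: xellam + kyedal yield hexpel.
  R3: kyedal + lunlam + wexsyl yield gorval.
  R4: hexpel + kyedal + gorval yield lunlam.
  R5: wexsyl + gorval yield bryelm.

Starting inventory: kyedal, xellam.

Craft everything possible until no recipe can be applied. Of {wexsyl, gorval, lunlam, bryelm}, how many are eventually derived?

1

xellam + kyedal → hexpel (R2).
hexpel + kyedal → wexsyl (R1).
wexsyl: reached.
gorval would need kyedal, lunlam, and wexsyl (R3), but lunlam is never obtained.
lunlam would need hexpel, kyedal, and gorval (R4), but gorval is never obtained.
bryelm would need wexsyl and gorval (R5), but gorval is never obtained.
Reached: wexsyl — 1 of the 4.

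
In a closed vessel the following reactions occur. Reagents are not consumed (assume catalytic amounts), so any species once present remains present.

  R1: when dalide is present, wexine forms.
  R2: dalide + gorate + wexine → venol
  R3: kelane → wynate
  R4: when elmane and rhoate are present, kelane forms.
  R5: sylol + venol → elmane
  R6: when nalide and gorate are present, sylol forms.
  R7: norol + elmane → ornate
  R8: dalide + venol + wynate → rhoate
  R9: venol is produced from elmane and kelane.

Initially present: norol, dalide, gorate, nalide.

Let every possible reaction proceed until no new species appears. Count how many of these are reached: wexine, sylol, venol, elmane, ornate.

dalide present → wexine forms (R1).
nalide and gorate present → sylol forms (R6).
dalide, gorate, and wexine present → venol forms (R2).
sylol and venol present → elmane forms (R5).
norol and elmane present → ornate forms (R7).
wexine: reached.
sylol: reached.
venol: reached.
elmane: reached.
ornate: reached.
All 5 are reached.

5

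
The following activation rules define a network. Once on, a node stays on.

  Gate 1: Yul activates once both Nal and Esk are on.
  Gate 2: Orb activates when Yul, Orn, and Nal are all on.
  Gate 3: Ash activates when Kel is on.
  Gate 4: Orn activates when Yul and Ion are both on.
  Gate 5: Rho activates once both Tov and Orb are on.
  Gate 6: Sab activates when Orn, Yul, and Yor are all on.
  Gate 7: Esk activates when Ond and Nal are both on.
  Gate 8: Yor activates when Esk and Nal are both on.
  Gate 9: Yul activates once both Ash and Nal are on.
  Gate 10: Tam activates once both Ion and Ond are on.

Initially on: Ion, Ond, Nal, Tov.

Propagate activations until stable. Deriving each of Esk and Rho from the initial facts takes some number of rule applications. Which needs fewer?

Esk

Esk: Gate 7: Ond and Nal on → Esk on. [1 rule application]
Rho: Ond and Nal are on, so Esk activates (Gate 7). Nal and Esk are on, so Yul activates (Gate 1). Yul and Ion are on, so Orn activates (Gate 4). Yul, Orn, and Nal are on, so Orb activates (Gate 2). Gate 5: Tov and Orb on → Rho on. [5 rule applications]
Esk needs fewer.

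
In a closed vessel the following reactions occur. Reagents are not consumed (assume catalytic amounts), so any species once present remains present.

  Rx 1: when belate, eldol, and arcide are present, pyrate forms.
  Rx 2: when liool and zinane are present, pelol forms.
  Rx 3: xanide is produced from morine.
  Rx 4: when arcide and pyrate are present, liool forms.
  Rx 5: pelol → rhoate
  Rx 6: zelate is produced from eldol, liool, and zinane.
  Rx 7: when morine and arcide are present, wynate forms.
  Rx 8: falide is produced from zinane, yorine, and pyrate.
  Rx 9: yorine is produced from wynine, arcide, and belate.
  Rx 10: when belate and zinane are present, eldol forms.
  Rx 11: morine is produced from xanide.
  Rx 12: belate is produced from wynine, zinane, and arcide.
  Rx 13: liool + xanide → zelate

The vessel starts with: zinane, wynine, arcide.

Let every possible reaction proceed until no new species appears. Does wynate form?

No

wynate would need morine and arcide (Rx 7), but morine never forms.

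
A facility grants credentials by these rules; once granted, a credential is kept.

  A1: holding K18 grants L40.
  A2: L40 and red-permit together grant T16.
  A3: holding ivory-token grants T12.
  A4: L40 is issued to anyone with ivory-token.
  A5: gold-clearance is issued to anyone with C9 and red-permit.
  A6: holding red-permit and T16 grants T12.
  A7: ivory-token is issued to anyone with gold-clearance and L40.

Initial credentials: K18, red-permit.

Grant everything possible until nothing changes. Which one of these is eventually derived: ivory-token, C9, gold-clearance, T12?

Holding K18 grants L40 (A1).
Holding L40 and red-permit grants T16 (A2).
Holding red-permit and T16 grants T12 (A6).
ivory-token would need gold-clearance and L40 (A7), but gold-clearance is never granted. gold-clearance would need C9 and red-permit (A5), but C9 is never granted. No rule produces C9, and it is not given.

T12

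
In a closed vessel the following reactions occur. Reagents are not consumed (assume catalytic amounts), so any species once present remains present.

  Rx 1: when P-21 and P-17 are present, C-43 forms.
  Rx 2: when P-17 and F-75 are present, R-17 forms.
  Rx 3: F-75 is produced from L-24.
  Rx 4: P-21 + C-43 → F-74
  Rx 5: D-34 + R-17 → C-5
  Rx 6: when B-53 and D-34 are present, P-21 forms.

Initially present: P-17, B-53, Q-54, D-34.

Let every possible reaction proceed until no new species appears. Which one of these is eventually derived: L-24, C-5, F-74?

F-74

B-53 and D-34 present → P-21 forms (Rx 6).
P-21 and P-17 present → C-43 forms (Rx 1).
P-21 and C-43 present → F-74 forms (Rx 4).
C-5 would need D-34 and R-17 (Rx 5), but R-17 never forms. No rule produces L-24, and it is not given.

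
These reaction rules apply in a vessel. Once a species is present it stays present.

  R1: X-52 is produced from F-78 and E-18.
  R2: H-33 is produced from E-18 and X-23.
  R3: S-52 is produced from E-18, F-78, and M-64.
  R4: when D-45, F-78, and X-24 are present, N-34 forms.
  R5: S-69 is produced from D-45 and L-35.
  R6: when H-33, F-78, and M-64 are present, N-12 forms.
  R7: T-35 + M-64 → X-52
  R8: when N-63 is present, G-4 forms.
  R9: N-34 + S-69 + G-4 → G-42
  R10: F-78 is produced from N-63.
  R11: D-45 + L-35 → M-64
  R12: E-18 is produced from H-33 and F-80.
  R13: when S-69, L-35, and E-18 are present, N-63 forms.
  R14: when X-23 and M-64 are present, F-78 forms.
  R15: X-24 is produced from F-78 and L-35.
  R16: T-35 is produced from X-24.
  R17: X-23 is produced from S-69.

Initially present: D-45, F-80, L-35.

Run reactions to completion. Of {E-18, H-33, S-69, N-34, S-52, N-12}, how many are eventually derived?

D-45 and L-35 present → S-69 forms (R5).
D-45 and L-35 present → M-64 forms (R11).
S-69 present → X-23 forms (R17).
X-23 and M-64 present → F-78 forms (R14).
F-78 and L-35 present → X-24 forms (R15).
D-45, F-78, and X-24 present → N-34 forms (R4).
E-18 would need H-33 and F-80 (R12), but H-33 never forms.
H-33 would need E-18 and X-23 (R2), but E-18 never forms.
S-69: reached.
N-34: reached.
S-52 would need E-18, F-78, and M-64 (R3), but E-18 never forms.
N-12 would need H-33, F-78, and M-64 (R6), but H-33 never forms.
Reached: S-69 and N-34 — 2 of the 6.

2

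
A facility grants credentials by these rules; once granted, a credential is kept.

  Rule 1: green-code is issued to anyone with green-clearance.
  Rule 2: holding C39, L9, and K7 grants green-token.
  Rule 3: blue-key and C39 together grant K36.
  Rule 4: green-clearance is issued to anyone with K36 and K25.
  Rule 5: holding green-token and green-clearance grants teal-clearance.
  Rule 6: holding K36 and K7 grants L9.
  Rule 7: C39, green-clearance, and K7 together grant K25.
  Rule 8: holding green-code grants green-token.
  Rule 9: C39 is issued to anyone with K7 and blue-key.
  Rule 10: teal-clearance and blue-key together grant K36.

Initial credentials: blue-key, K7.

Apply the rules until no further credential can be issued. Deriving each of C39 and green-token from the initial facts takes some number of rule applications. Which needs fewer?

C39

C39: Holding K7 and blue-key grants C39 (Rule 9). [1 rule application]
green-token: Holding K7 and blue-key grants C39 (Rule 9). Holding blue-key and C39 grants K36 (Rule 3). Holding K36 and K7 grants L9 (Rule 6). Holding C39, L9, and K7 grants green-token (Rule 2). [4 rule applications]
C39 needs fewer.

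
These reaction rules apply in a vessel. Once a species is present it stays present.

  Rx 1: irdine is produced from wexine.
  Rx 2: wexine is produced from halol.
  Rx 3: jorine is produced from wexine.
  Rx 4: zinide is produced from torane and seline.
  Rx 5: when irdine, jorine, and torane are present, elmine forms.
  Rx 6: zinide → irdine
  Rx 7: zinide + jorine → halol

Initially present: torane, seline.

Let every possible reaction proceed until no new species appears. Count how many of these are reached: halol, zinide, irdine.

torane and seline present → zinide forms (Rx 4).
zinide present → irdine forms (Rx 6).
halol would need zinide and jorine (Rx 7), but jorine never forms.
zinide: reached.
irdine: reached.
Reached: zinide and irdine — 2 of the 3.

2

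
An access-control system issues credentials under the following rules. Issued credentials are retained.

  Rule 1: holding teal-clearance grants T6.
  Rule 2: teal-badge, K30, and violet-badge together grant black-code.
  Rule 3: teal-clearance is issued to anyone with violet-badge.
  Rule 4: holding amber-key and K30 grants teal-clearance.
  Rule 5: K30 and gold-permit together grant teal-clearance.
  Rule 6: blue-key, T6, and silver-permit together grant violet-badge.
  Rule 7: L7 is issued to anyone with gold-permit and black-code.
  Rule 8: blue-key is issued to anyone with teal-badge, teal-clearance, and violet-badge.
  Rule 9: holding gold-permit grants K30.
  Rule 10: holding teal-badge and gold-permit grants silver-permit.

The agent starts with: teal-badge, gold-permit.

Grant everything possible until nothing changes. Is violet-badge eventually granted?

No

violet-badge would need blue-key, T6, and silver-permit (Rule 6), but blue-key is never granted.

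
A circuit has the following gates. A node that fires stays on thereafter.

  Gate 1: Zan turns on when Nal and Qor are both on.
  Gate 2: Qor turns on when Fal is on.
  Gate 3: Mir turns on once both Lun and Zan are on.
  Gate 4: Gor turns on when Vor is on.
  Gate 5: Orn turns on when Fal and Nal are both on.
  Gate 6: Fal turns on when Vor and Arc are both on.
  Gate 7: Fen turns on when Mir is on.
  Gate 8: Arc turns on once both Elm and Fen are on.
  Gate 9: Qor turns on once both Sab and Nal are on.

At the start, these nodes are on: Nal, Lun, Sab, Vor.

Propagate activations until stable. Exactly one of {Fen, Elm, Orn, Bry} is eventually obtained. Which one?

Fen

Sab and Nal are on, so Qor turns on (Gate 9).
Nal and Qor are on, so Zan turns on (Gate 1).
Lun and Zan are on, so Mir turns on (Gate 3).
Mir is on, so Fen turns on (Gate 7).
No rule produces Bry, and it is not given. No rule produces Elm, and it is not given. Orn would need Fal and Nal (Gate 5), but Fal never turns on.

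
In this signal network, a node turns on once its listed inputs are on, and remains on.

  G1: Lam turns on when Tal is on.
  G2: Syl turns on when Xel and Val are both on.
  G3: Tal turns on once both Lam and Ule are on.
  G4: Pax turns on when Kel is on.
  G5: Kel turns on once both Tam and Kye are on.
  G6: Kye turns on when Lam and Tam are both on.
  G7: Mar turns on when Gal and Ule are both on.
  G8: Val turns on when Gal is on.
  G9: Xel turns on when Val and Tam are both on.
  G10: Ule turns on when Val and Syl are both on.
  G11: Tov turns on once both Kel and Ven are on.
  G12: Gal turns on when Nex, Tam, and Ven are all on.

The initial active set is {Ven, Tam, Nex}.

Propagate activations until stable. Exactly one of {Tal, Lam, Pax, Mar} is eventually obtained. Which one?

Mar

G12: Nex, Tam, and Ven on → Gal on.
G8: Gal on → Val on.
G9: Val and Tam on → Xel on.
Xel and Val are on, so Syl turns on (G2).
G10: Val and Syl on → Ule on.
Gal and Ule are on, so Mar turns on (G7).
Lam would need Tal (G1), but Tal never turns on. Tal would need Lam and Ule (G3), but Lam never turns on. Pax would need Kel (G4), but Kel never turns on.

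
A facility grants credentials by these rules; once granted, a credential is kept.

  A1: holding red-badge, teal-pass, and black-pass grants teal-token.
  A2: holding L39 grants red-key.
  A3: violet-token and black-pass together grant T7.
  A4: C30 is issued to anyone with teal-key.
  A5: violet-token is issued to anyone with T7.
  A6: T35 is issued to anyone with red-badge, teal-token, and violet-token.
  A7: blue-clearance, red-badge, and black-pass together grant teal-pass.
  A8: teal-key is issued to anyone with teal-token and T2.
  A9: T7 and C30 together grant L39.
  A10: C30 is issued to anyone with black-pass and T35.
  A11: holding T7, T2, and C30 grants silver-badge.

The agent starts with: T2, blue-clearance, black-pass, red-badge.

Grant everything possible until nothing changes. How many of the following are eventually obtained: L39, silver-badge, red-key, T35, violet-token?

0

L39 would need T7 and C30 (A9), but T7 is never granted.
silver-badge would need T7, T2, and C30 (A11), but T7 is never granted.
red-key would need L39 (A2), but L39 is never granted.
T35 would need red-badge, teal-token, and violet-token (A6), but violet-token is never granted.
violet-token would need T7 (A5), but T7 is never granted.
None of the 5 are reached.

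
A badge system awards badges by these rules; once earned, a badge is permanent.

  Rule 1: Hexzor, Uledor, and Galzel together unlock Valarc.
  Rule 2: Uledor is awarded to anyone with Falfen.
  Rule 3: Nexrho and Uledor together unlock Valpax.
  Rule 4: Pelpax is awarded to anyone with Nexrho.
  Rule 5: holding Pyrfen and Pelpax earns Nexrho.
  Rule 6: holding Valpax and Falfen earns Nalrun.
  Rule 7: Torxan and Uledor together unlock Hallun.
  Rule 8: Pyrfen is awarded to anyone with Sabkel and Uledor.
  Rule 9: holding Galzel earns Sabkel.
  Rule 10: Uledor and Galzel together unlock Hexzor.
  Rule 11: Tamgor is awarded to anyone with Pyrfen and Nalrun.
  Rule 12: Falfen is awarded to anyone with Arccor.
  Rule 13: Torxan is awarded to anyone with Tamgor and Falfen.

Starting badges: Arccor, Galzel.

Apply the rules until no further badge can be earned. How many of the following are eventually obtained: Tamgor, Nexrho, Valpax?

0

Tamgor would need Pyrfen and Nalrun (Rule 11), but Nalrun is never earned.
Nexrho would need Pyrfen and Pelpax (Rule 5), but Pelpax is never earned.
Valpax would need Nexrho and Uledor (Rule 3), but Nexrho is never earned.
None of the 3 are reached.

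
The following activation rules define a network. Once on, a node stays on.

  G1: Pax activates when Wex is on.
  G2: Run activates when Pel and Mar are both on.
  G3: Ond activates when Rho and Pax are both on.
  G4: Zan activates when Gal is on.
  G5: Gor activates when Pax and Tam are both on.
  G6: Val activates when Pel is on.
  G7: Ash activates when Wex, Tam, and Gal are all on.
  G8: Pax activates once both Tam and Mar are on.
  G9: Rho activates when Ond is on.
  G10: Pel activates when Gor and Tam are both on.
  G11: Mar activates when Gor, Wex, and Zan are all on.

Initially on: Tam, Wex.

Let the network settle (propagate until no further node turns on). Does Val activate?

Wex is on, so Pax activates (G1).
G5: Pax and Tam on → Gor on.
G10: Gor and Tam on → Pel on.
Pel is on, so Val activates (G6).

Yes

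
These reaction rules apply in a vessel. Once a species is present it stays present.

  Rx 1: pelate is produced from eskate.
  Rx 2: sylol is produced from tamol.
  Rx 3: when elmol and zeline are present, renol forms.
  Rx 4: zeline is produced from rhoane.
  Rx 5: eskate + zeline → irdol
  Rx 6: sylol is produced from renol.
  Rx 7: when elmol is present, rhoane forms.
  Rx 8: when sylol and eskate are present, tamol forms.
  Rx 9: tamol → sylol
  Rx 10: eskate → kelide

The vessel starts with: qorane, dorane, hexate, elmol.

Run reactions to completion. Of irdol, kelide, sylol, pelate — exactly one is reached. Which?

sylol

elmol present → rhoane forms (Rx 7).
rhoane present → zeline forms (Rx 4).
elmol and zeline present → renol forms (Rx 3).
renol present → sylol forms (Rx 6).
pelate would need eskate (Rx 1), but eskate never forms. kelide would need eskate (Rx 10), but eskate never forms. irdol would need eskate and zeline (Rx 5), but eskate never forms.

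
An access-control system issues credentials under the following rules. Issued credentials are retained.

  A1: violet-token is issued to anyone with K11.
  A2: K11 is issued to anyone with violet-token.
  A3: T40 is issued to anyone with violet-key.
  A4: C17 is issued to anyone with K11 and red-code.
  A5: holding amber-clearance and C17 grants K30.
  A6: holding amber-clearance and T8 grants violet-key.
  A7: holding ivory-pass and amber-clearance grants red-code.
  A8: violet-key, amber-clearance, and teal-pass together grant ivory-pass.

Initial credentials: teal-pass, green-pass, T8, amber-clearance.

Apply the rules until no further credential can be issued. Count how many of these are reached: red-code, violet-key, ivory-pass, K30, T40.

Holding amber-clearance and T8 grants violet-key (A6).
Holding violet-key grants T40 (A3).
Holding violet-key, amber-clearance, and teal-pass grants ivory-pass (A8).
Holding ivory-pass and amber-clearance grants red-code (A7).
red-code: reached.
violet-key: reached.
ivory-pass: reached.
K30 would need amber-clearance and C17 (A5), but C17 is never granted.
T40: reached.
Reached: red-code, violet-key, ivory-pass, and T40 — 4 of the 5.

4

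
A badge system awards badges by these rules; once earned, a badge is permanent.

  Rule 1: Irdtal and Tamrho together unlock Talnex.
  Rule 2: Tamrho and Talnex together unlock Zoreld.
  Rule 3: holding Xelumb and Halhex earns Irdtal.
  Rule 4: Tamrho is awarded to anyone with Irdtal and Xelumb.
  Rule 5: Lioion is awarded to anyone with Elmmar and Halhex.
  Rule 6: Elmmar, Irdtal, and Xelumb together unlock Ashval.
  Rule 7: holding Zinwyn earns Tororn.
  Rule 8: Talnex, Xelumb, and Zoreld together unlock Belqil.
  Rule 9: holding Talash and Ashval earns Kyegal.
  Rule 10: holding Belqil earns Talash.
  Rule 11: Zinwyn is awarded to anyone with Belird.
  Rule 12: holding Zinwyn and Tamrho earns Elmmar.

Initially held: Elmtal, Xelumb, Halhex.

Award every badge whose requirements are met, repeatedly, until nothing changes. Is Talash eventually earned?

Yes

With Xelumb and Halhex, Irdtal is earned (Rule 3).
With Irdtal and Xelumb, Tamrho is earned (Rule 4).
With Irdtal and Tamrho, Talnex is earned (Rule 1).
With Tamrho and Talnex, Zoreld is earned (Rule 2).
With Talnex, Xelumb, and Zoreld, Belqil is earned (Rule 8).
With Belqil, Talash is earned (Rule 10).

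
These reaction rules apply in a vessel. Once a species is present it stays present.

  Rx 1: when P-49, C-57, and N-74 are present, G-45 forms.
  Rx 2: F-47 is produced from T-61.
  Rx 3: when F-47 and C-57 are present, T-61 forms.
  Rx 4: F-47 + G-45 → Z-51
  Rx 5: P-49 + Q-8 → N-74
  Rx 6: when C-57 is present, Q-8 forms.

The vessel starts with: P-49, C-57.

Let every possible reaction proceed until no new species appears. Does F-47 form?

No

F-47 would need T-61 (Rx 2), but T-61 never forms.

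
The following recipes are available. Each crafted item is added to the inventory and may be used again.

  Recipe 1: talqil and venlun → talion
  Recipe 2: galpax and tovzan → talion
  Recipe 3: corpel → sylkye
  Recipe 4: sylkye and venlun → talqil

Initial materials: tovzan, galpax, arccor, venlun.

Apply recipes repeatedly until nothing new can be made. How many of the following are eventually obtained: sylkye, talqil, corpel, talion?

1

galpax and tovzan → talion (Recipe 2).
sylkye would need corpel (Recipe 3), but corpel is never obtained.
talqil would need sylkye and venlun (Recipe 4), but sylkye is never obtained.
No rule produces corpel, and it is not given.
talion: reached.
Reached: talion — 1 of the 4.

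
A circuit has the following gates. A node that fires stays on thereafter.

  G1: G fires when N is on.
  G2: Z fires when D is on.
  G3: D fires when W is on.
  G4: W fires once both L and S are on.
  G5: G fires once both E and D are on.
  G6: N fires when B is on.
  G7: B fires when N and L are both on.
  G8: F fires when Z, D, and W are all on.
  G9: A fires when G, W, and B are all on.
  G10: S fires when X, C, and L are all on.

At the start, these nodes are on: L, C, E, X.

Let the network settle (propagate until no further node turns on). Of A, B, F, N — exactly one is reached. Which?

G10: X, C, and L on → S on.
L and S are on, so W fires (G4).
G3: W on → D on.
D is on, so Z fires (G2).
Z, D, and W are on, so F fires (G8).
B would need N and L (G7), but N never turns on. A would need G, W, and B (G9), but B never turns on. N would need B (G6), but B never turns on.

F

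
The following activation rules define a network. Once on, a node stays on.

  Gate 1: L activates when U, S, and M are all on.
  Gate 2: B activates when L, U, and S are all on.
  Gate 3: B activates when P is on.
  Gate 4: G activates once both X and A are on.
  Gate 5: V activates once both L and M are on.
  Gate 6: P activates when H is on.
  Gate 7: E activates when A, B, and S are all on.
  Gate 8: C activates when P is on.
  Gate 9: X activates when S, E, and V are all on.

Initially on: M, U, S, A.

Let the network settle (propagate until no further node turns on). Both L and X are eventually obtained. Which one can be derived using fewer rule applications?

L

L: U, S, and M are on, so L activates (Gate 1). [1 rule application]
X: U, S, and M are on, so L activates (Gate 1). L, U, and S are on, so B activates (Gate 2). L and M are on, so V activates (Gate 5). A, B, and S are on, so E activates (Gate 7). S, E, and V are on, so X activates (Gate 9). [5 rule applications]
L needs fewer.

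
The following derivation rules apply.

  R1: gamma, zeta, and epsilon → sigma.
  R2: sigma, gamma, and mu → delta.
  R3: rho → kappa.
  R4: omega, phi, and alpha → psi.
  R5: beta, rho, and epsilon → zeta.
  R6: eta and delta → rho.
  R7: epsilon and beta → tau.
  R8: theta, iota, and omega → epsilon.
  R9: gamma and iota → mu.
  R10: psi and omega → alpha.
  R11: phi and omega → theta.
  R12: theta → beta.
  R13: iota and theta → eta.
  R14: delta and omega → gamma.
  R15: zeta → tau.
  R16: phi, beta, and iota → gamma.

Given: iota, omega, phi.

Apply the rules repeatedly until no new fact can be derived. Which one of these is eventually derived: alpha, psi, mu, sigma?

From phi and omega, R11 gives theta.
theta holds, so beta follows (R12).
From phi, beta, and iota, R16 gives gamma.
From gamma and iota, R9 gives mu.
sigma would need gamma, zeta, and epsilon (R1), but zeta is never established. psi would need omega, phi, and alpha (R4), but alpha is never established. alpha would need psi and omega (R10), but psi is never established.

mu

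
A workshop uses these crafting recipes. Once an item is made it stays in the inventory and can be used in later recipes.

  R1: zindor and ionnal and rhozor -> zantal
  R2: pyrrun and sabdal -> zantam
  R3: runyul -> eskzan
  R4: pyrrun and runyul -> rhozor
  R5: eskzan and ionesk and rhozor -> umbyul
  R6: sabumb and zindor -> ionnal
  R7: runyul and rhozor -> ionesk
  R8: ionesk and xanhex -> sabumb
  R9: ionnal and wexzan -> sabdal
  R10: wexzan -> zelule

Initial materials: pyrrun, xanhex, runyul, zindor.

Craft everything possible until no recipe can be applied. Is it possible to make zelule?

zelule would need wexzan (R10), but wexzan is never obtained.

No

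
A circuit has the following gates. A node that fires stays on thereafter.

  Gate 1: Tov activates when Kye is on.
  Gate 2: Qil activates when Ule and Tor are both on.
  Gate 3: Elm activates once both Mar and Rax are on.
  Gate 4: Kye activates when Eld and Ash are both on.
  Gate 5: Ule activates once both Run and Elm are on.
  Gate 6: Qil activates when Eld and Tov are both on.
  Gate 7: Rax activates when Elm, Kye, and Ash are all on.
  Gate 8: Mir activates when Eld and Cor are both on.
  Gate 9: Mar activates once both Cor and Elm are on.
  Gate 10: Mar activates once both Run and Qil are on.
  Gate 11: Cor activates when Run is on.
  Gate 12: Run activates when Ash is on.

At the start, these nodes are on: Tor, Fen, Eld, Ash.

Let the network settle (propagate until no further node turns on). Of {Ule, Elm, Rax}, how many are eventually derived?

Ule would need Run and Elm (Gate 5), but Elm never turns on.
Elm would need Mar and Rax (Gate 3), but Rax never turns on.
Rax would need Elm, Kye, and Ash (Gate 7), but Elm never turns on.
None of the 3 are reached.

0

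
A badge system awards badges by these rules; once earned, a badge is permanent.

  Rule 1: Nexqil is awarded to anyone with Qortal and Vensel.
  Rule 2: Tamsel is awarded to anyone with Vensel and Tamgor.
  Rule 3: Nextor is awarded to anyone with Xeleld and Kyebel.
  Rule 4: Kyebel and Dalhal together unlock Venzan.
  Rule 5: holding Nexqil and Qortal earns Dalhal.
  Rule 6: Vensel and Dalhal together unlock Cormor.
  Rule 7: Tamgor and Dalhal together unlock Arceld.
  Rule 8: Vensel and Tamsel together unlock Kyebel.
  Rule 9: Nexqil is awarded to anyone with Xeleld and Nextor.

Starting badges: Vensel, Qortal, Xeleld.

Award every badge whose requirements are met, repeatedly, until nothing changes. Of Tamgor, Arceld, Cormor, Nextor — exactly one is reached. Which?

With Qortal and Vensel, Nexqil is earned (Rule 1).
With Nexqil and Qortal, Dalhal is earned (Rule 5).
With Vensel and Dalhal, Cormor is earned (Rule 6).
Nextor would need Xeleld and Kyebel (Rule 3), but Kyebel is never earned. Arceld would need Tamgor and Dalhal (Rule 7), but Tamgor is never earned. No rule produces Tamgor, and it is not given.

Cormor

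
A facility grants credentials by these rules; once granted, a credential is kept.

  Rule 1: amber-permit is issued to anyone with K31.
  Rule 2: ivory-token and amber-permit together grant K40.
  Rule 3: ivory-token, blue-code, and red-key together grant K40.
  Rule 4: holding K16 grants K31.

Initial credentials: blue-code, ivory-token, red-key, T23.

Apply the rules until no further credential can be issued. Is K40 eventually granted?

Yes

Holding ivory-token, blue-code, and red-key grants K40 (Rule 3).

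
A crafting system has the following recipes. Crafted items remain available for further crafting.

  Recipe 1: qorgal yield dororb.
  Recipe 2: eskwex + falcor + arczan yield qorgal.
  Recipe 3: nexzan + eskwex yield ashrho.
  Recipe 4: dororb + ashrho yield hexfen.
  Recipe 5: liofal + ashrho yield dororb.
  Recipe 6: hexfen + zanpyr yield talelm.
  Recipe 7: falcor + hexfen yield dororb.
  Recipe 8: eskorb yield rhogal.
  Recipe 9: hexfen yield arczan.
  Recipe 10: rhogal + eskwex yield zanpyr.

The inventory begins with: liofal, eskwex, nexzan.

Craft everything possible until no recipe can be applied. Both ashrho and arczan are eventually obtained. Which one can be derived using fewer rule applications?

ashrho

ashrho: Using Recipe 3, nexzan and eskwex make ashrho. [1 rule application]
arczan: Using Recipe 3, nexzan and eskwex make ashrho. liofal + ashrho → dororb (Recipe 5). Using Recipe 4, dororb and ashrho make hexfen. hexfen → arczan (Recipe 9). [4 rule applications]
ashrho needs fewer.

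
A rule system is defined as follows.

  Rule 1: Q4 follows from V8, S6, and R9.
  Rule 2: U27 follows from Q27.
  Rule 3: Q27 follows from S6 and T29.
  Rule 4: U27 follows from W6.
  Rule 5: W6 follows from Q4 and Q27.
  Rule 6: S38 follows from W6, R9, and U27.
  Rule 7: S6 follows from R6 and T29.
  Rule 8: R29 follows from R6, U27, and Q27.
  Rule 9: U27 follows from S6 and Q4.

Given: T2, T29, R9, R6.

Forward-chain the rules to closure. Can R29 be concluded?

Yes

From R6 and T29, Rule 7 gives S6.
From S6 and T29, Rule 3 gives Q27.
Q27 holds, so U27 follows (Rule 2).
R6, U27, and Q27 hold, so R29 follows (Rule 8).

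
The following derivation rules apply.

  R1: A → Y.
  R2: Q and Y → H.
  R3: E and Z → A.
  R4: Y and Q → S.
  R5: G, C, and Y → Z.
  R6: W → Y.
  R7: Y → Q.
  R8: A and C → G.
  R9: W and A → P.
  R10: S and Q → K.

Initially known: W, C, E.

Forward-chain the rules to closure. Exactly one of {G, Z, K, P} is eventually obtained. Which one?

K

From W, R6 gives Y.
From Y, R7 gives Q.
From Y and Q, R4 gives S.
From S and Q, R10 gives K.
G would need A and C (R8), but A is never established. Z would need G, C, and Y (R5), but G is never established. P would need W and A (R9), but A is never established.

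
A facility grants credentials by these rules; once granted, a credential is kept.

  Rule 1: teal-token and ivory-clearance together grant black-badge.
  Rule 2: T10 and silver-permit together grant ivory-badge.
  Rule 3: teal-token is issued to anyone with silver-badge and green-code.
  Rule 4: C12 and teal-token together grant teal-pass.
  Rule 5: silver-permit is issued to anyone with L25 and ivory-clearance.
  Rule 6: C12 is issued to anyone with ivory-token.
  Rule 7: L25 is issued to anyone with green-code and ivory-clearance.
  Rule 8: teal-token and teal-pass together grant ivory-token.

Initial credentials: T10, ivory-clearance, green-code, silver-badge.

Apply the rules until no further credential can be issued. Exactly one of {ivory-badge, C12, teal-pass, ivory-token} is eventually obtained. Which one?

ivory-badge

Holding green-code and ivory-clearance grants L25 (Rule 7).
Holding L25 and ivory-clearance grants silver-permit (Rule 5).
Holding T10 and silver-permit grants ivory-badge (Rule 2).
teal-pass would need C12 and teal-token (Rule 4), but C12 is never granted. C12 would need ivory-token (Rule 6), but ivory-token is never granted. ivory-token would need teal-token and teal-pass (Rule 8), but teal-pass is never granted.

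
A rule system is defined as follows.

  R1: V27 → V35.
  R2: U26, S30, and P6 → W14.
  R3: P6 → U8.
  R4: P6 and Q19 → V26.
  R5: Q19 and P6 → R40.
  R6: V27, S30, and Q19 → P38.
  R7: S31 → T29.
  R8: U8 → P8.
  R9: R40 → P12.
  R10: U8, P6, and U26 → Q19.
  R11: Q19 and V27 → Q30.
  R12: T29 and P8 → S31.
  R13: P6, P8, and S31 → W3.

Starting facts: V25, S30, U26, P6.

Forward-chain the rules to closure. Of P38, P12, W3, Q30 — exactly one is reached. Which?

From P6, R3 gives U8.
From U8, P6, and U26, R10 gives Q19.
Q19 and P6 hold, so R40 follows (R5).
R40 holds, so P12 follows (R9).
Q30 would need Q19 and V27 (R11), but V27 is never established. W3 would need P6, P8, and S31 (R13), but S31 is never established. P38 would need V27, S30, and Q19 (R6), but V27 is never established.

P12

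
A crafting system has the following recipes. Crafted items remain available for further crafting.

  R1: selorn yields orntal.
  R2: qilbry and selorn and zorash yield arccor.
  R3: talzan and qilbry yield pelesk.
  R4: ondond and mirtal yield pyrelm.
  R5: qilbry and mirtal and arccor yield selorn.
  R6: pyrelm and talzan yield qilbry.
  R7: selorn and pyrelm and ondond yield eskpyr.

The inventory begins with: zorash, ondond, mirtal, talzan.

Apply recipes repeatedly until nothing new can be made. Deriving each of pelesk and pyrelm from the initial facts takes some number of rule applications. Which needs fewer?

pyrelm: Using R4, ondond and mirtal make pyrelm. [1 rule application]
pelesk: Using R4, ondond and mirtal make pyrelm. pyrelm and talzan → qilbry (R6). Using R3, talzan and qilbry make pelesk. [3 rule applications]
pyrelm needs fewer.

pyrelm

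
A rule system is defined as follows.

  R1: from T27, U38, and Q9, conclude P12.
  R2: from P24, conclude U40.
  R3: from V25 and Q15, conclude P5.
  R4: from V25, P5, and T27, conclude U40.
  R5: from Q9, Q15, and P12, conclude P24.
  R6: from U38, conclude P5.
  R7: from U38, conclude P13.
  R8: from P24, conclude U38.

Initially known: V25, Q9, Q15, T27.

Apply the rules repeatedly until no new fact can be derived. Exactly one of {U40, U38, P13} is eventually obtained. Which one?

V25 and Q15 hold, so P5 follows (R3).
From V25, P5, and T27, R4 gives U40.
P13 would need U38 (R7), but U38 is never established. U38 would need P24 (R8), but P24 is never established.

U40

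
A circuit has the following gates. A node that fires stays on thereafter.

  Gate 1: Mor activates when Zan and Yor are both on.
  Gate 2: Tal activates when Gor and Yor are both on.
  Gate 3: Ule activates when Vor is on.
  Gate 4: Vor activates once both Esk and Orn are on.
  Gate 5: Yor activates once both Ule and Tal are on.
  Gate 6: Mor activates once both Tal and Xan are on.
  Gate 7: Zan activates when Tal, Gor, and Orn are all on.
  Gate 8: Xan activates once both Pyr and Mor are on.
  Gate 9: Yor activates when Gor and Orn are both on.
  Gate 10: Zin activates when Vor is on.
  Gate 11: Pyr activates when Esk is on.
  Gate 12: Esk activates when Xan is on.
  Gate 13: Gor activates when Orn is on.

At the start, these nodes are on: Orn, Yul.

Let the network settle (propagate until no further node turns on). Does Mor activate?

Orn is on, so Gor activates (Gate 13).
Gate 9: Gor and Orn on → Yor on.
Gor and Yor are on, so Tal activates (Gate 2).
Tal, Gor, and Orn are on, so Zan activates (Gate 7).
Gate 1: Zan and Yor on → Mor on.

Yes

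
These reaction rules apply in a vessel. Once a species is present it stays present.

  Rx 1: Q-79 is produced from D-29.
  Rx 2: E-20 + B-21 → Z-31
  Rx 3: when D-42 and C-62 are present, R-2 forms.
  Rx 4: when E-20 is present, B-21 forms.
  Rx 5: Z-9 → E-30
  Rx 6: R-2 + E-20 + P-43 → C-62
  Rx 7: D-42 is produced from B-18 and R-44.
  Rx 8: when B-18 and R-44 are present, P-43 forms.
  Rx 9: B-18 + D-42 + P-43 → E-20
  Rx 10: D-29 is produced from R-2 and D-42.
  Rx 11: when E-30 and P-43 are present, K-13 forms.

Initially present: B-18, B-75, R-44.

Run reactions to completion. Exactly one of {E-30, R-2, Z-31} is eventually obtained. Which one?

Z-31

B-18 and R-44 present → D-42 forms (Rx 7).
B-18 and R-44 present → P-43 forms (Rx 8).
B-18, D-42, and P-43 present → E-20 forms (Rx 9).
E-20 present → B-21 forms (Rx 4).
E-20 and B-21 present → Z-31 forms (Rx 2).
E-30 would need Z-9 (Rx 5), but Z-9 never forms. R-2 would need D-42 and C-62 (Rx 3), but C-62 never forms.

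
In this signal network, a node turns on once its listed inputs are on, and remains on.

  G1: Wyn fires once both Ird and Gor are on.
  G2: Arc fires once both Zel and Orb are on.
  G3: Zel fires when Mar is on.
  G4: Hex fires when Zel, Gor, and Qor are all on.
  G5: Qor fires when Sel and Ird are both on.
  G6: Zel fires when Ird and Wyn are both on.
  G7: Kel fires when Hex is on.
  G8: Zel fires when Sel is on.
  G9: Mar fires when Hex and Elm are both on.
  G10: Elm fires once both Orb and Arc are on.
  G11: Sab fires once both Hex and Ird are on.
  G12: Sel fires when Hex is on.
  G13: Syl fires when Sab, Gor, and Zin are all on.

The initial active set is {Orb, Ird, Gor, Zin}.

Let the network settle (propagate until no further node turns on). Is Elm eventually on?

Yes

G1: Ird and Gor on → Wyn on.
G6: Ird and Wyn on → Zel on.
Zel and Orb are on, so Arc fires (G2).
G10: Orb and Arc on → Elm on.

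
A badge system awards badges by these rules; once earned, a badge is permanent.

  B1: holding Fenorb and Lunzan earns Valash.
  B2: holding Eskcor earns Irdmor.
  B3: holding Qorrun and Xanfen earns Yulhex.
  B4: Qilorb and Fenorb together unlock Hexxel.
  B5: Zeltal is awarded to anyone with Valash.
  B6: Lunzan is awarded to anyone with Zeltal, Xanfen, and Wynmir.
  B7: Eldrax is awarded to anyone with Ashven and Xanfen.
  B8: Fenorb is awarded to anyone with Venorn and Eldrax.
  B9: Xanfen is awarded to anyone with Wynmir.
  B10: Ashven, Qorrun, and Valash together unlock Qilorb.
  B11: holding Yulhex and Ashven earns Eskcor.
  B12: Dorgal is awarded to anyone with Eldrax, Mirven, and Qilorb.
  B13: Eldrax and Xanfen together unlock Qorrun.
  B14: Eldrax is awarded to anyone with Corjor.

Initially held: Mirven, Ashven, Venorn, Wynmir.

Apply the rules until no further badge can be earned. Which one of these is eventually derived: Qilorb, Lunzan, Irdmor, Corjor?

Irdmor

With Wynmir, Xanfen is earned (B9).
With Ashven and Xanfen, Eldrax is earned (B7).
With Eldrax and Xanfen, Qorrun is earned (B13).
With Qorrun and Xanfen, Yulhex is earned (B3).
With Yulhex and Ashven, Eskcor is earned (B11).
With Eskcor, Irdmor is earned (B2).
No rule produces Corjor, and it is not given. Qilorb would need Ashven, Qorrun, and Valash (B10), but Valash is never earned. Lunzan would need Zeltal, Xanfen, and Wynmir (B6), but Zeltal is never earned.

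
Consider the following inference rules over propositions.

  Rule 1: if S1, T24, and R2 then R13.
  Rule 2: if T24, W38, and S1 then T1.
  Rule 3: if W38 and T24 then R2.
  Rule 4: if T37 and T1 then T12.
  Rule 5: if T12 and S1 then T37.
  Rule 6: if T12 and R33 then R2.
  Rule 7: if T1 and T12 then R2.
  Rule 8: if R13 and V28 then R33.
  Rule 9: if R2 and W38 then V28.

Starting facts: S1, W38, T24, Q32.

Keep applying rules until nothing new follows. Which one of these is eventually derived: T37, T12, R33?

From W38 and T24, Rule 3 gives R2.
From R2 and W38, Rule 9 gives V28.
From S1, T24, and R2, Rule 1 gives R13.
From R13 and V28, Rule 8 gives R33.
T37 would need T12 and S1 (Rule 5), but T12 is never established. T12 would need T37 and T1 (Rule 4), but T37 is never established.

R33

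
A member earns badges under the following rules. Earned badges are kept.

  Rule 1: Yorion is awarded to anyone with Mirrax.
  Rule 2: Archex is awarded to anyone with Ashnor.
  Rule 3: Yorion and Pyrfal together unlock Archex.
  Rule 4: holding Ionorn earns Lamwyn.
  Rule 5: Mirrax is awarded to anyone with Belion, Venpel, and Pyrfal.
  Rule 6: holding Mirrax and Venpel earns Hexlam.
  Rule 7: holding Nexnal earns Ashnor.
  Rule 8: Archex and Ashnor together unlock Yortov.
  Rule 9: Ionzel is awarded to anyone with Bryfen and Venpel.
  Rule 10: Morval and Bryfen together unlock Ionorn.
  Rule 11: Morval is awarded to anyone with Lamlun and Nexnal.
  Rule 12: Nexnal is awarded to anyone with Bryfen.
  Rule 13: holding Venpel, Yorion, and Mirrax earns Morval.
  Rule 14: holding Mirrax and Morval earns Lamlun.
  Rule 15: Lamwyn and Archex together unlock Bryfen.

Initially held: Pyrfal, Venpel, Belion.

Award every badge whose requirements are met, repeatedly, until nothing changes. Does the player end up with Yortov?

Yortov would need Archex and Ashnor (Rule 8), but Ashnor is never earned.

No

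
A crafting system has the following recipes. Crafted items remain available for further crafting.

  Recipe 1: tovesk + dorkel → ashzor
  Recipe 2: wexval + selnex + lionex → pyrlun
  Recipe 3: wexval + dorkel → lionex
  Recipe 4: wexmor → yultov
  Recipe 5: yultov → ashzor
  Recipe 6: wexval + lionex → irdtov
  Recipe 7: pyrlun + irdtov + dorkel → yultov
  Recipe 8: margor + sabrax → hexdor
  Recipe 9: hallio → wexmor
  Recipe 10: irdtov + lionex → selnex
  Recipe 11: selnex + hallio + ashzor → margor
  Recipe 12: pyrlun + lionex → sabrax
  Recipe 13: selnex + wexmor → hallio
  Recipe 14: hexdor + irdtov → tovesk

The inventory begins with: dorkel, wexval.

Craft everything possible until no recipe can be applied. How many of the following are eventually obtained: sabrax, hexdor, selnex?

wexval + dorkel → lionex (Recipe 3).
Using Recipe 6, wexval and lionex make irdtov.
irdtov + lionex → selnex (Recipe 10).
wexval + selnex + lionex → pyrlun (Recipe 2).
pyrlun + lionex → sabrax (Recipe 12).
sabrax: reached.
hexdor would need margor and sabrax (Recipe 8), but margor is never obtained.
selnex: reached.
Reached: sabrax and selnex — 2 of the 3.

2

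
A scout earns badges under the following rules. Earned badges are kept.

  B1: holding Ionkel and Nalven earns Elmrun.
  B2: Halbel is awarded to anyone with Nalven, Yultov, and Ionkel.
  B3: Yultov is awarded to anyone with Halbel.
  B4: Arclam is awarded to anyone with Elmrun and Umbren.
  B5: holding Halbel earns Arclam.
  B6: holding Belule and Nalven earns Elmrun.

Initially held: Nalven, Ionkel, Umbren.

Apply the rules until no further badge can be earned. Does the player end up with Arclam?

With Ionkel and Nalven, Elmrun is earned (B1).
With Elmrun and Umbren, Arclam is earned (B4).

Yes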